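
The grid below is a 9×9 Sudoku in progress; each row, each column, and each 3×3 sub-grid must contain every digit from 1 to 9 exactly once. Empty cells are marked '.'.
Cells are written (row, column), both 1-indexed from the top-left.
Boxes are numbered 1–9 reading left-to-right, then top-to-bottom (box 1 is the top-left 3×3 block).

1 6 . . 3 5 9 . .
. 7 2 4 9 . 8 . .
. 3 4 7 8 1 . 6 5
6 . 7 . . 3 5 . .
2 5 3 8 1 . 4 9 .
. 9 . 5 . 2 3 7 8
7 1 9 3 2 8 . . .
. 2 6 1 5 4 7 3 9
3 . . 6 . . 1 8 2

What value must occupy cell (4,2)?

Cell (4,2) itself could take any of {4, 8} by direct elimination.
Consider where 8 can go in row 4.
(4,4) is out (column 4 already has a 8).
(4,5) is out (column 5 already has a 8).
(4,8) is out (column 8 already has a 8).
(4,9) is out (column 9 already has a 8).
So the only cell in row 4 that can hold 8 is (4,2).
Therefore (4,2) = 8.

8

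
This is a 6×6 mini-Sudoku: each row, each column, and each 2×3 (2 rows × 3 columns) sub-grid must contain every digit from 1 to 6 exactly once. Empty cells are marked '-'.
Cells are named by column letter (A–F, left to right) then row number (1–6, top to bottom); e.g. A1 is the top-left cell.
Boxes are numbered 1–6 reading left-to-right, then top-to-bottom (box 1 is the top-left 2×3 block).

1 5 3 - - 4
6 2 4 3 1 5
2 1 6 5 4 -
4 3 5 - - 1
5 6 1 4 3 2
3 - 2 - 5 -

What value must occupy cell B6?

4

Row 6 already contains {2, 3, 5}.
Column B already contains {1, 2, 3, 5, 6}.
Its 2×3 block (box 5) already contains {1, 2, 3, 5, 6}.
The only value from 1–6 not eliminated is 4, so B6 = 4.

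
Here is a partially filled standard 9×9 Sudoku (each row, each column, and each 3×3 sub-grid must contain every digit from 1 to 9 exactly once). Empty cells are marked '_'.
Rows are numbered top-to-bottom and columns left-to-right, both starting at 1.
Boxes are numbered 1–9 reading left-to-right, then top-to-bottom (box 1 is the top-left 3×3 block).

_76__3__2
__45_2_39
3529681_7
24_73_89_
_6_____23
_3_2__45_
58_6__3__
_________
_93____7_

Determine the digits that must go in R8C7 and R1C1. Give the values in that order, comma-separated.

9,9

For R8C7:
  Consider where 9 can go in column 7.
  R1C7 is out (box 3 already has a 9).
  R2C7 is out (row 2 already has a 9).
  R5C7 is out (box 6 already has a 9).
  R9C7 is out (row 9 already has a 9).
  So the only cell in column 7 that can hold 9 is R8C7.
  So R8C7 = 9.
For R1C1:
  Consider where 9 can go in box 1.
  R2C1 is out (row 2 already has a 9).
  R2C2 is out (row 2 already has a 9).
  So the only cell in box 1 that can hold 9 is R1C1.
  So R1C1 = 9.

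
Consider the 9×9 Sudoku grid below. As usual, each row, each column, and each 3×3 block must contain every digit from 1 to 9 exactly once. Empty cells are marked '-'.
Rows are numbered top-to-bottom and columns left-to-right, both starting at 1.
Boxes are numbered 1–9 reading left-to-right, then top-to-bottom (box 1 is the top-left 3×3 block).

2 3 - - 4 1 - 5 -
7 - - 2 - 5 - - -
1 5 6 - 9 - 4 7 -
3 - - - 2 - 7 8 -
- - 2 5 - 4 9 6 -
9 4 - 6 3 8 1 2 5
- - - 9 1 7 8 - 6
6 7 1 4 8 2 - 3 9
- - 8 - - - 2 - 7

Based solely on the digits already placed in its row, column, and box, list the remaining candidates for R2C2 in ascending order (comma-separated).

8,9

Row 2 already contains {2, 5, 7}.
Column 2 already contains {3, 4, 5, 7}.
Its 3×3 block (box 1) already contains {1, 2, 3, 5, 6, 7}.
Removing those from 1–9 leaves {8, 9} as the candidates for R2C2.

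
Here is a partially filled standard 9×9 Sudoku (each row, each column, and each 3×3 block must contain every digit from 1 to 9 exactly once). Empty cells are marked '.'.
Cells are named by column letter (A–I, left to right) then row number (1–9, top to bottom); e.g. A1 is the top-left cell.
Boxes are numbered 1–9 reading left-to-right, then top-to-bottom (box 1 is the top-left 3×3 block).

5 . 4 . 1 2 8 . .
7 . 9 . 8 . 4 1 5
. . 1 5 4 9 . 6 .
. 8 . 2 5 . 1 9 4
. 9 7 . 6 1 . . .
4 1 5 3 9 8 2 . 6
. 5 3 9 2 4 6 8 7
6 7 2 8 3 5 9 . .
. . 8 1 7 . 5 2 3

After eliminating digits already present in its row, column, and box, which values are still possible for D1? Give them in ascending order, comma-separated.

6,7

Row 1 already contains {1, 2, 4, 5, 8}.
Column D already contains {1, 2, 3, 5, 8, 9}.
Its 3×3 block (box 2) already contains {1, 2, 4, 5, 8, 9}.
Removing those from 1–9 leaves {6, 7} as the candidates for D1.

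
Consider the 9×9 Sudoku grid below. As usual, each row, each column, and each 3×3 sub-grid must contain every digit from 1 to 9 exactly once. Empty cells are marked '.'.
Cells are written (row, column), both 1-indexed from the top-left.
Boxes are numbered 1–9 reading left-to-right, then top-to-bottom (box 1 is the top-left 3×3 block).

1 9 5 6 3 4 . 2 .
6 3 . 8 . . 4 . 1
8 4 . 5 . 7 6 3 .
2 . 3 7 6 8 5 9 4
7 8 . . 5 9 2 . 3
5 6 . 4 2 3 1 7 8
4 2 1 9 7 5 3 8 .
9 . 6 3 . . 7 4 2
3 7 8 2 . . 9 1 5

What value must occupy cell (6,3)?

Row 6 already contains {1, 2, 3, 4, 5, 6, 7, 8}.
Column 3 already contains {1, 3, 5, 6, 8}.
Its 3×3 block (box 4) already contains {2, 3, 5, 6, 7, 8}.
The only value from 1–9 not eliminated is 9, so (6,3) = 9.

9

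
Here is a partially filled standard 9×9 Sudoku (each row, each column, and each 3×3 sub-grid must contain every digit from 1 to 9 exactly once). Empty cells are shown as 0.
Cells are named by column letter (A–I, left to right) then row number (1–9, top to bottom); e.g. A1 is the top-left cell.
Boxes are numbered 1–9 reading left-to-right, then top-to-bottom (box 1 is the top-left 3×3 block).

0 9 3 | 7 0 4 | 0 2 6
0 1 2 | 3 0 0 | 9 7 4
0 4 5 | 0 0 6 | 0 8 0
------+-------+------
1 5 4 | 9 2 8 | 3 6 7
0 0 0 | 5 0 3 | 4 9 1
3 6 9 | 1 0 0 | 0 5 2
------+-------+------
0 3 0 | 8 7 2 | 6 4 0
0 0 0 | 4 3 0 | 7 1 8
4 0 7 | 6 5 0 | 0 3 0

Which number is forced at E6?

4

Row 6 already contains {1, 2, 3, 5, 6, 9}.
Column E already contains {2, 3, 5, 7}.
Its 3×3 block (box 5) already contains {1, 2, 3, 5, 8, 9}.
The only value from 1–9 not eliminated is 4, so E6 = 4.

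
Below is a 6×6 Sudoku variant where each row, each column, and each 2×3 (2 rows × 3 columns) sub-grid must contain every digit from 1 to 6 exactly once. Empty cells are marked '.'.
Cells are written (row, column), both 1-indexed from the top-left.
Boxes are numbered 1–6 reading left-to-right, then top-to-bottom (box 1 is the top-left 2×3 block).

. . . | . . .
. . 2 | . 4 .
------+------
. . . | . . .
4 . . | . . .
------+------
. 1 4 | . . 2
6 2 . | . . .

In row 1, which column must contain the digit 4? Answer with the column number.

Consider where 4 can go in row 1.
(1,1) is out (column 1 already has a 4).
(1,3) is out (column 3 already has a 4).
(1,4) is out (box 2 already has a 4).
(1,5) is out (column 5 already has a 4).
(1,6) is out (box 2 already has a 4).
So the only cell in row 1 that can hold 4 is (1,2).
That is column 2.

2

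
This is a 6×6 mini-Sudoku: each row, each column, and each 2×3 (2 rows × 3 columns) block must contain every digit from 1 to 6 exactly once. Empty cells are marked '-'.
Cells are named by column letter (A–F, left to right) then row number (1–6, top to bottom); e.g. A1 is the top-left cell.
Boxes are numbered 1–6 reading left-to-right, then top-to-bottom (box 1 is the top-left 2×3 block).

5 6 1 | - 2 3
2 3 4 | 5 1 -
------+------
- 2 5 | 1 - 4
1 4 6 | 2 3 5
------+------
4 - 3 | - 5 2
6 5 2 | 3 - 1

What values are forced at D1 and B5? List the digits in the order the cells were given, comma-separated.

4,1

For D1:
  Row 1 already contains {1, 2, 3, 5, 6}.
  Column D already contains {1, 2, 3, 5}.
  Its 2×3 block (box 2) already contains {1, 2, 3, 5}.
  The only value from 1–6 not eliminated is 4, so D1 = 4.
For B5:
  Row 5 already contains {2, 3, 4, 5}.
  Column B already contains {2, 3, 4, 5, 6}.
  Its 2×3 block (box 5) already contains {2, 3, 4, 5, 6}.
  The only value from 1–6 not eliminated is 1, so B5 = 1.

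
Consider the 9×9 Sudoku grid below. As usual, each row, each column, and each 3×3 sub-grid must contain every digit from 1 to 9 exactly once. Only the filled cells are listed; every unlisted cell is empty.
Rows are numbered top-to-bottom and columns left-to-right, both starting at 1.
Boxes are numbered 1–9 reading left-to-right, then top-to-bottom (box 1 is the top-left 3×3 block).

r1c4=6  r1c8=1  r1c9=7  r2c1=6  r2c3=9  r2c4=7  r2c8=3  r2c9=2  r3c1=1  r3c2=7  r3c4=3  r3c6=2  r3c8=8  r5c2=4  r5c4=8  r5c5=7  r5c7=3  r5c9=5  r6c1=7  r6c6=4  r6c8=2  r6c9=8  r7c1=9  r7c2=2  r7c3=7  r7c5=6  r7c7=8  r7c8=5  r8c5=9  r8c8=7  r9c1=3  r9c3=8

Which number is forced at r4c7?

Cell r4c7 itself could take any of {1, 4, 6, 7, 9} by direct elimination.
Consider where 7 can go in row 4.
r4c1 is out (column 1 already has a 7). r4c2 is out (column 2 already has a 7). r4c3 is out (column 3 already has a 7). r4c4 is out (column 4 already has a 7). The remaining empty cells in row 4 are similarly blocked.
So the only cell in row 4 that can hold 7 is r4c7.
Therefore r4c7 = 7.

7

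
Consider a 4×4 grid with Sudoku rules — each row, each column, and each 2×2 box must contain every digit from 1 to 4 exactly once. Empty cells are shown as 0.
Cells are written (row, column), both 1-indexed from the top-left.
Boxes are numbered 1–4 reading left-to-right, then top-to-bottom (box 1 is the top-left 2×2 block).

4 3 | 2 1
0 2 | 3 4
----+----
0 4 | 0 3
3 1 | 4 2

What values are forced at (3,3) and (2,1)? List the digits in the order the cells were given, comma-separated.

For (3,3):
  Row 3 already contains {3, 4}.
  Column 3 already contains {2, 3, 4}.
  Its 2×2 block (box 4) already contains {2, 3, 4}.
  The only value from 1–4 not eliminated is 1, so (3,3) = 1.
For (2,1):
  Row 2 already contains {2, 3, 4}.
  Column 1 already contains {3, 4}.
  Its 2×2 block (box 1) already contains {2, 3, 4}.
  The only value from 1–4 not eliminated is 1, so (2,1) = 1.

1,1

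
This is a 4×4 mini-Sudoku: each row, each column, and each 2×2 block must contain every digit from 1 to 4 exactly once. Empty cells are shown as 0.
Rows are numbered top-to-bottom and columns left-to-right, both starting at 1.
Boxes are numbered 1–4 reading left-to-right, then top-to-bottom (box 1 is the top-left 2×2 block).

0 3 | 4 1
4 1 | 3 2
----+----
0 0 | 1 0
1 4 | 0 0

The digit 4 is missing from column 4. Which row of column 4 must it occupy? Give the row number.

Consider where 4 can go in column 4.
R4C4 is out (row 4 already has a 4).
So the only cell in column 4 that can hold 4 is R3C4.
That is row 3.

3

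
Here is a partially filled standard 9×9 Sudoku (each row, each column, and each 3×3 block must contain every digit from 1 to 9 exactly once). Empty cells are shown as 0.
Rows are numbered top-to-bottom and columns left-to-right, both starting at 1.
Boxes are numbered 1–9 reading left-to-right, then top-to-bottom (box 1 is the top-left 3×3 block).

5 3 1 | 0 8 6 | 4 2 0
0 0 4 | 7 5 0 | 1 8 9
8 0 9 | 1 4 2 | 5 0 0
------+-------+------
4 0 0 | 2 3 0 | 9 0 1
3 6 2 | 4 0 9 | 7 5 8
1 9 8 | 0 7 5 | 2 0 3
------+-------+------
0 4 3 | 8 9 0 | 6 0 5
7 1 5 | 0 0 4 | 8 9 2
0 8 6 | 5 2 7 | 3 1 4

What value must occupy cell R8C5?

6

Row 8 already contains {1, 2, 4, 5, 7, 8, 9}.
Column 5 already contains {2, 3, 4, 5, 7, 8, 9}.
Its 3×3 block (box 8) already contains {2, 4, 5, 7, 8, 9}.
The only value from 1–9 not eliminated is 6, so R8C5 = 6.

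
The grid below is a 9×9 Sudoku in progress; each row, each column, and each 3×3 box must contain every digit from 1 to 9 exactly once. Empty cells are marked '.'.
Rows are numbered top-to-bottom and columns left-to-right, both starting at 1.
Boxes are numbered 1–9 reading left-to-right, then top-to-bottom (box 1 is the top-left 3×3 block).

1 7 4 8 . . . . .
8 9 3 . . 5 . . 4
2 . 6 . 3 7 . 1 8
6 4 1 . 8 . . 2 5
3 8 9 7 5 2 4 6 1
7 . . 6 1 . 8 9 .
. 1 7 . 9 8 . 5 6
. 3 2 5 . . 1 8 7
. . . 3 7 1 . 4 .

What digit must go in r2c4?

1

Cell r2c4 itself could take any of {1, 2} by direct elimination.
Consider where 1 can go in row 2.
r2c5 is out (column 5 already has a 1).
r2c7 is out (column 7 already has a 1).
r2c8 is out (column 8 already has a 1).
So the only cell in row 2 that can hold 1 is r2c4.
Therefore r2c4 = 1.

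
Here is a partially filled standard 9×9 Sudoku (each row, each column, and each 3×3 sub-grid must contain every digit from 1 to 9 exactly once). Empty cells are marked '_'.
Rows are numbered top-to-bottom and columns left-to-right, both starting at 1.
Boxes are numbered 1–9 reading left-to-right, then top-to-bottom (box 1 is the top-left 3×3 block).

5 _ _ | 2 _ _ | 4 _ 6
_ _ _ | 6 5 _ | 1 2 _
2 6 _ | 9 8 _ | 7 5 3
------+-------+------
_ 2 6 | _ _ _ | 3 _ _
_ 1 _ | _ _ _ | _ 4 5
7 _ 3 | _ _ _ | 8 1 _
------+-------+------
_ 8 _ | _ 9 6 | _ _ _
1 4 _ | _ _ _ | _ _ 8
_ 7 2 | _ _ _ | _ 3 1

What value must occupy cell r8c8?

Cell r8c8 itself could take any of {6, 7, 9} by direct elimination.
Consider where 6 can go in column 8.
r1c8 is out (row 1 already has a 6).
r4c8 is out (row 4 already has a 6).
r7c8 is out (row 7 already has a 6).
So the only cell in column 8 that can hold 6 is r8c8.
Therefore r8c8 = 6.

6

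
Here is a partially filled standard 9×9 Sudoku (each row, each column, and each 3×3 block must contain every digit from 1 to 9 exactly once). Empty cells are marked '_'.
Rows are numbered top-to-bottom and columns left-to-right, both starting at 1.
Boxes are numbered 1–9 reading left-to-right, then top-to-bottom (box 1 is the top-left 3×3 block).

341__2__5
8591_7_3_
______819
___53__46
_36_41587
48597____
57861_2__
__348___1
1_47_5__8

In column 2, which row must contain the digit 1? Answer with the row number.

4

Consider where 1 can go in column 2.
R3C2 is out (row 3 already has a 1).
R8C2 is out (row 8 already has a 1).
R9C2 is out (row 9 already has a 1).
So the only cell in column 2 that can hold 1 is R4C2.
That is row 4.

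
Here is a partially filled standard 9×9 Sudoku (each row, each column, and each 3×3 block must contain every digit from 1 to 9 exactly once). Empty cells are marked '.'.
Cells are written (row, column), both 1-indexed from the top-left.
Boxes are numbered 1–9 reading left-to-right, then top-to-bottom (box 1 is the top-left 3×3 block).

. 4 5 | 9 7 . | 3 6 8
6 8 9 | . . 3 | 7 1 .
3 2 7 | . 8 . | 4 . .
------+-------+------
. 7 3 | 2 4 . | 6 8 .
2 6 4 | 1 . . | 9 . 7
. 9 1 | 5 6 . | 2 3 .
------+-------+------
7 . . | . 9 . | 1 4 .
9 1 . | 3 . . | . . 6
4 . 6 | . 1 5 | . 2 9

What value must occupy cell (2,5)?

5

Cell (2,5) itself could take any of {2, 5} by direct elimination.
Consider where 5 can go in box 2.
(1,6) is out (row 1 already has a 5).
(2,4) is out (column 4 already has a 5).
(3,4) is out (column 4 already has a 5).
(3,6) is out (column 6 already has a 5).
So the only cell in box 2 that can hold 5 is (2,5).
Therefore (2,5) = 5.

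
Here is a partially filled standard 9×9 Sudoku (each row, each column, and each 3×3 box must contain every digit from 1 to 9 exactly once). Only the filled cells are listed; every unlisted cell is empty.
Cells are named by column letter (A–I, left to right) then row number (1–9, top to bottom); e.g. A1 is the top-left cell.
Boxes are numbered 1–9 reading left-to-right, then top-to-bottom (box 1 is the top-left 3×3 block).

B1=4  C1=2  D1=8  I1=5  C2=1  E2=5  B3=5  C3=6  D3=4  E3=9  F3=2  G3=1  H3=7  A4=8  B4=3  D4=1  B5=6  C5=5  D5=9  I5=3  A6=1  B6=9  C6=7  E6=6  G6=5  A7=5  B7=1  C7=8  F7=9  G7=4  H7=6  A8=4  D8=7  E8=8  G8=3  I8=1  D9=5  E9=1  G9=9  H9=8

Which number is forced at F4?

5

Cell F4 itself could take any of {4, 5, 7} by direct elimination.
Consider where 5 can go in row 4.
C4 is out (column C already has a 5).
E4 is out (column E already has a 5).
G4 is out (column G already has a 5).
H4 is out (box 6 already has a 5).
I4 is out (column I already has a 5).
So the only cell in row 4 that can hold 5 is F4.
Therefore F4 = 5.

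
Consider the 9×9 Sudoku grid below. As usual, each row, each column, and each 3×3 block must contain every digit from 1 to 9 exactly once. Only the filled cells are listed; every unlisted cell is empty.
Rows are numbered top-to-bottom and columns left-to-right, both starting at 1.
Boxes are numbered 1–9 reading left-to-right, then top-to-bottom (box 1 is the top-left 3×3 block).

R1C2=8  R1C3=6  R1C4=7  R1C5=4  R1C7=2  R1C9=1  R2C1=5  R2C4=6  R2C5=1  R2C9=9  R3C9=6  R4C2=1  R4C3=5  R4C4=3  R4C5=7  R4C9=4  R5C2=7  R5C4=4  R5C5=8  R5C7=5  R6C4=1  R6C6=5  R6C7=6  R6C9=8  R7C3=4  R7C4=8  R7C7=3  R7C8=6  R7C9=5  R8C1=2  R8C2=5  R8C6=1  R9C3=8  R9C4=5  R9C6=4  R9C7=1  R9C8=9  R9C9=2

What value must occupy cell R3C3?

1

Cell R3C3 itself could take any of {1, 2, 3, 7, 9} by direct elimination.
Consider where 1 can go in column 3.
R2C3 is out (row 2 already has a 1).
R5C3 is out (box 4 already has a 1).
R6C3 is out (row 6 already has a 1).
R8C3 is out (row 8 already has a 1).
So the only cell in column 3 that can hold 1 is R3C3.
Therefore R3C3 = 1.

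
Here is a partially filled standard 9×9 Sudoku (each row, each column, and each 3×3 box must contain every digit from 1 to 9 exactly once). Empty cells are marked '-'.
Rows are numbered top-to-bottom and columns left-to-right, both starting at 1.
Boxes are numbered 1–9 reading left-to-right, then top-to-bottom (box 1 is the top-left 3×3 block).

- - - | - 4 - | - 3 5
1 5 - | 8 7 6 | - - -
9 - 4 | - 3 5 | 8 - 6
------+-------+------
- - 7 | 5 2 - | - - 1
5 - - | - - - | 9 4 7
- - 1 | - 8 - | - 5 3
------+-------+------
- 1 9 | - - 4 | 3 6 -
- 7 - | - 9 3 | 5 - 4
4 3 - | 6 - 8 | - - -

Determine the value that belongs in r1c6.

2

Cell r1c6 itself could take any of {1, 2, 9} by direct elimination.
Consider where 2 can go in column 6.
r4c6 is out (row 4 already has a 2).
r5c6 is out (box 5 already has a 2).
r6c6 is out (box 5 already has a 2).
So the only cell in column 6 that can hold 2 is r1c6.
Therefore r1c6 = 2.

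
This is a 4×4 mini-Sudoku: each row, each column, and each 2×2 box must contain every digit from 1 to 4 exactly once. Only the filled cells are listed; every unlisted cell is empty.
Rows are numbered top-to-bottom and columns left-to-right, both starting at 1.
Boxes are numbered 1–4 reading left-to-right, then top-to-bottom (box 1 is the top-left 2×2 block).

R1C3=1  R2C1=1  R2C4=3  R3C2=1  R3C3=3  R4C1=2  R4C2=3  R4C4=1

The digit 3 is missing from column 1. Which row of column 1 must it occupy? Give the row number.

1

Consider where 3 can go in column 1.
R3C1 is out (row 3 already has a 3).
So the only cell in column 1 that can hold 3 is R1C1.
That is row 1.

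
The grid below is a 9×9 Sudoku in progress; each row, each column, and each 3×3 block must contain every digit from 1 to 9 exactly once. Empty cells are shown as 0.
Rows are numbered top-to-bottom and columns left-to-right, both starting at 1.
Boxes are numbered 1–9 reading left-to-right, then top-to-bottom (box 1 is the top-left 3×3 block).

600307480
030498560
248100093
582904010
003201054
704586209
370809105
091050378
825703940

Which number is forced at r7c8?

2

Row 7 already contains {1, 3, 5, 7, 8, 9}.
Column 8 already contains {1, 4, 5, 6, 7, 8, 9}.
Its 3×3 block (box 9) already contains {1, 3, 4, 5, 7, 8, 9}.
The only value from 1–9 not eliminated is 2, so r7c8 = 2.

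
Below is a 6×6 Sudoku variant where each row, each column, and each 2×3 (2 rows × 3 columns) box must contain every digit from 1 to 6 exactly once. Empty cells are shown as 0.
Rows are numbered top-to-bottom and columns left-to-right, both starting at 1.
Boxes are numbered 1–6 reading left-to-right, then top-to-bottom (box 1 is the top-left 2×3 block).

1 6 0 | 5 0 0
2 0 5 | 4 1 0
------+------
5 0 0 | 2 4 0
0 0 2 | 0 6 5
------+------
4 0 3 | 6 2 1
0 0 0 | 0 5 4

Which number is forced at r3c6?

Row 3 already contains {2, 4, 5}.
Column 6 already contains {1, 4, 5}.
Its 2×3 block (box 4) already contains {2, 4, 5, 6}.
The only value from 1–6 not eliminated is 3, so r3c6 = 3.

3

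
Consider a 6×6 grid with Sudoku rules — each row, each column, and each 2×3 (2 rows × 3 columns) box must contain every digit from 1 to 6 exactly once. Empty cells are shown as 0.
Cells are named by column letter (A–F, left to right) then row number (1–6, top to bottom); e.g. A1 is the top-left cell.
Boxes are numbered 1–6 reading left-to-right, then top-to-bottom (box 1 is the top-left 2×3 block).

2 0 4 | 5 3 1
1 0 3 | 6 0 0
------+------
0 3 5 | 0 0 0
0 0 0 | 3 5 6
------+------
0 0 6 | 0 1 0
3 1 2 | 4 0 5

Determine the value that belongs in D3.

1

Cell D3 itself could take any of {1, 2} by direct elimination.
Consider where 1 can go in row 3.
A3 is out (column A already has a 1).
E3 is out (column E already has a 1).
F3 is out (column F already has a 1).
So the only cell in row 3 that can hold 1 is D3.
Therefore D3 = 1.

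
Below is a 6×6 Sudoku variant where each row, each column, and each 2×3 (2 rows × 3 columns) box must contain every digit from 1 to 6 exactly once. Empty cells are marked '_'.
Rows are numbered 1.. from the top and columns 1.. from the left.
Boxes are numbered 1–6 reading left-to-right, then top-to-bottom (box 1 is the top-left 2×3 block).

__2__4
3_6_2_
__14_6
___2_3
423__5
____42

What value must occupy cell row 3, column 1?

2

Cell row 3, column 1 itself could take any of {2, 5} by direct elimination.
Consider where 2 can go in box 3.
row 3, column 2 is out (column 2 already has a 2).
row 4, column 1 is out (row 4 already has a 2).
row 4, column 2 is out (row 4 already has a 2).
row 4, column 3 is out (row 4 already has a 2).
So the only cell in box 3 that can hold 2 is row 3, column 1.
Therefore row 3, column 1 = 2.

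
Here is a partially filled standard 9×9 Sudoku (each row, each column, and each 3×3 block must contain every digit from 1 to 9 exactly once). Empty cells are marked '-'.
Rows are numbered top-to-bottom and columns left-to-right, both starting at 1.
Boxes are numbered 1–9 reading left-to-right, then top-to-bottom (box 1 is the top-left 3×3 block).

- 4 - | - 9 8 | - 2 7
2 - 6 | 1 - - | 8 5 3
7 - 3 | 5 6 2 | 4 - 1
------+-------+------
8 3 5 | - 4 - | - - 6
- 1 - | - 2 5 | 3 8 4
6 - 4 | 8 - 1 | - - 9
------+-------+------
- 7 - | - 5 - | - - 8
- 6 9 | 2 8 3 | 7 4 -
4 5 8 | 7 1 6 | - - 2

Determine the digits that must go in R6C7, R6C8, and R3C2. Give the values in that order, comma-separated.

For R6C7:
  Consider where 5 can go in column 7.
  R1C7 is out (box 3 already has a 5).
  R4C7 is out (row 4 already has a 5).
  R7C7 is out (row 7 already has a 5).
  R9C7 is out (row 9 already has a 5).
  So the only cell in column 7 that can hold 5 is R6C7.
  So R6C7 = 5.
For R6C8:
  Row 6 already contains {1, 4, 6, 8, 9}.
  Column 8 already contains {2, 4, 5, 8}.
  Its 3×3 block (box 6) already contains {3, 4, 6, 8, 9}.
  The only value from 1–9 not eliminated is 7, so R6C8 = 7.
For R3C2:
  Consider where 8 can go in column 2.
  R2C2 is out (row 2 already has a 8).
  R6C2 is out (row 6 already has a 8).
  So the only cell in column 2 that can hold 8 is R3C2.
  So R3C2 = 8.

5,7,8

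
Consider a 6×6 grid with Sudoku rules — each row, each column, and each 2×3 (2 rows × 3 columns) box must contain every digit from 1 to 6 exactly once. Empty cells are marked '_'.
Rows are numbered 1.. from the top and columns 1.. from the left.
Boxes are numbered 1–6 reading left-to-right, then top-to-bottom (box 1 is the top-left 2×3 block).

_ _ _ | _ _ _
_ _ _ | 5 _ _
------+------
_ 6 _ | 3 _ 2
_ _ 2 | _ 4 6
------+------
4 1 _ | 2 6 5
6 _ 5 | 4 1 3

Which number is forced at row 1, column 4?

6

Cell row 1, column 4 itself could take any of {1, 6} by direct elimination.
Consider where 6 can go in column 4.
row 4, column 4 is out (row 4 already has a 6).
So the only cell in column 4 that can hold 6 is row 1, column 4.
Therefore row 1, column 4 = 6.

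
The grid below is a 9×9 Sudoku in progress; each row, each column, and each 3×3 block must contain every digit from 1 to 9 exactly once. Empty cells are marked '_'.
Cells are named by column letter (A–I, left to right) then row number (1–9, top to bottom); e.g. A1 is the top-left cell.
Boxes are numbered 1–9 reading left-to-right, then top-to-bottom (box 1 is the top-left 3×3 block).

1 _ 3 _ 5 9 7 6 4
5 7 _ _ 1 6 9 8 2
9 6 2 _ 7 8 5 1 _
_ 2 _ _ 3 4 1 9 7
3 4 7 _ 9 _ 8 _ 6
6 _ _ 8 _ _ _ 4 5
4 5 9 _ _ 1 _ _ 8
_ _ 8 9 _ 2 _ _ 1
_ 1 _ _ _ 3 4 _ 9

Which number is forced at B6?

Row 6 already contains {4, 5, 6, 8}.
Column B already contains {1, 2, 4, 5, 6, 7}.
Its 3×3 block (box 4) already contains {2, 3, 4, 6, 7}.
The only value from 1–9 not eliminated is 9, so B6 = 9.

9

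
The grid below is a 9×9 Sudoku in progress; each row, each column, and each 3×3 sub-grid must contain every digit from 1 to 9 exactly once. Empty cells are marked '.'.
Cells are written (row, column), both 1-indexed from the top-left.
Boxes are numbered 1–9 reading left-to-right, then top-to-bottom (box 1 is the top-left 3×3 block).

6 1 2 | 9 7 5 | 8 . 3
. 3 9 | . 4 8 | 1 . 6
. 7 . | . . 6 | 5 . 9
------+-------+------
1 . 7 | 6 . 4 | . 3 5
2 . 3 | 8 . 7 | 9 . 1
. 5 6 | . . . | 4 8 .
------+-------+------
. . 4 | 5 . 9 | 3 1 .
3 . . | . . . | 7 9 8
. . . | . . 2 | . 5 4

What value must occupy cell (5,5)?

5

Row 5 already contains {1, 2, 3, 7, 8, 9}.
Column 5 already contains {4, 7}.
Its 3×3 block (box 5) already contains {4, 6, 7, 8}.
The only value from 1–9 not eliminated is 5, so (5,5) = 5.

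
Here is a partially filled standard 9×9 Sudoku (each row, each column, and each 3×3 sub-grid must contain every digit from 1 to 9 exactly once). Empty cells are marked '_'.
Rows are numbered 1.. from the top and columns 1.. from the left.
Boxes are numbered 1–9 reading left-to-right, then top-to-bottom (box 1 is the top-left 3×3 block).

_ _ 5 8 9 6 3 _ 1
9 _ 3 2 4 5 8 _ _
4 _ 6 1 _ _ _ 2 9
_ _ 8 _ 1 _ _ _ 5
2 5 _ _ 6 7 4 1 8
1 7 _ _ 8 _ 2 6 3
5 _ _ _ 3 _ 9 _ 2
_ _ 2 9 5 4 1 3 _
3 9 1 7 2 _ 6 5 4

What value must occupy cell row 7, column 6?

Cell row 7, column 6 itself could take any of {1, 8} by direct elimination.
Consider where 1 can go in box 8.
row 7, column 4 is out (column 4 already has a 1).
row 9, column 6 is out (row 9 already has a 1).
So the only cell in box 8 that can hold 1 is row 7, column 6.
Therefore row 7, column 6 = 1.

1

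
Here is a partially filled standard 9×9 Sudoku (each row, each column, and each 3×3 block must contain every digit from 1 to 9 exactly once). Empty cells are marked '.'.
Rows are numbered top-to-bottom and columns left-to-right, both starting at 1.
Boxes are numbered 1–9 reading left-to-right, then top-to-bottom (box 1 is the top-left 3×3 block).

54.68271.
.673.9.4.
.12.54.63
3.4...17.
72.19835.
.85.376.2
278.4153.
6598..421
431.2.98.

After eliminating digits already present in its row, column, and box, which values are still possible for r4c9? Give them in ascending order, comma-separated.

Row 4 already contains {1, 3, 4, 7}.
Column 9 already contains {1, 2, 3}.
Its 3×3 block (box 6) already contains {1, 2, 3, 5, 6, 7}.
Removing those from 1–9 leaves {8, 9} as the candidates for r4c9.

8,9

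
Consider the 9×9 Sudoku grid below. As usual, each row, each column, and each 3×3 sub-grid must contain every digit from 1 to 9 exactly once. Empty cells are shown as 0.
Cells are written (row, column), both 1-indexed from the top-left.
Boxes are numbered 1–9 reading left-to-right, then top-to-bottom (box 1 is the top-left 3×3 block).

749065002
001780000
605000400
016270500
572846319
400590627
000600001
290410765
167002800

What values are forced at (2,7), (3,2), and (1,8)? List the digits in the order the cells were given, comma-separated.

9,8,8

For (2,7):
  Row 2 already contains {1, 7, 8}.
  Column 7 already contains {3, 4, 5, 6, 7, 8}.
  Its 3×3 block (box 3) already contains {2, 4}.
  The only value from 1–9 not eliminated is 9, so (2,7) = 9.
For (3,2):
  Consider where 8 can go in box 1.
  (2,1) is out (row 2 already has a 8).
  (2,2) is out (row 2 already has a 8).
  So the only cell in box 1 that can hold 8 is (3,2).
  So (3,2) = 8.
For (1,8):
  Consider where 8 can go in row 1.
  (1,4) is out (column 4 already has a 8).
  (1,7) is out (column 7 already has a 8).
  So the only cell in row 1 that can hold 8 is (1,8).
  So (1,8) = 8.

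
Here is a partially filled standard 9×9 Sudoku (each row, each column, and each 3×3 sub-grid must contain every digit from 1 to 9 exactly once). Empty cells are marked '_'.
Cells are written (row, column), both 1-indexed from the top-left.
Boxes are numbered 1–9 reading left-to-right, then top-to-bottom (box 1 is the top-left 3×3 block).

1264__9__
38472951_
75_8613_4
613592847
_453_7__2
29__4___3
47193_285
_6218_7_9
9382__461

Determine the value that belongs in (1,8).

7

Row 1 already contains {1, 2, 4, 6, 9}.
Column 8 already contains {1, 4, 6, 8}.
Its 3×3 block (box 3) already contains {1, 3, 4, 5, 9}.
The only value from 1–9 not eliminated is 7, so (1,8) = 7.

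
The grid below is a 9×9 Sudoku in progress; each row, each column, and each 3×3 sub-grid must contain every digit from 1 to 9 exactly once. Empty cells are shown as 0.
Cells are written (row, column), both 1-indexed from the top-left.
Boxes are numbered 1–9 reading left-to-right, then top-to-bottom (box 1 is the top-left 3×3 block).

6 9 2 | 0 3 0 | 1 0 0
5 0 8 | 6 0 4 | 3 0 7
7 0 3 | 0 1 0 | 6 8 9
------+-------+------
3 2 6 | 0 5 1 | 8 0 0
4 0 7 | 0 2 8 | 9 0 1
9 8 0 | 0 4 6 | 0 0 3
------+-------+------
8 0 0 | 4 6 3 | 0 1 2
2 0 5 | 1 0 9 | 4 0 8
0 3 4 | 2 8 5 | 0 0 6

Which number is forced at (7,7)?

5

Cell (7,7) itself could take any of {5, 7} by direct elimination.
Consider where 5 can go in row 7.
(7,2) is out (box 7 already has a 5).
(7,3) is out (column 3 already has a 5).
So the only cell in row 7 that can hold 5 is (7,7).
Therefore (7,7) = 5.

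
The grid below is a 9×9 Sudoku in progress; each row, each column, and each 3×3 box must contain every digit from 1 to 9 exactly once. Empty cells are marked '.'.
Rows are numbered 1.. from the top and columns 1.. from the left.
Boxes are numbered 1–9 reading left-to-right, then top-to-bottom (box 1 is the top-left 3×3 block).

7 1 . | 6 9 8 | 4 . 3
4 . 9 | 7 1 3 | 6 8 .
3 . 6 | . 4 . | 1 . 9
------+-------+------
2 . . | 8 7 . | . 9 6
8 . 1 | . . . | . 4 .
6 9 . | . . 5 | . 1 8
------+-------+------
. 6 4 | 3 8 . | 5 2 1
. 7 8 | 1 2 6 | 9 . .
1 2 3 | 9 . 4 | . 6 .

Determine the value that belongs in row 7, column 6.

Row 7 already contains {1, 2, 3, 4, 5, 6, 8}.
Column 6 already contains {3, 4, 5, 6, 8}.
Its 3×3 block (box 8) already contains {1, 2, 3, 4, 6, 8, 9}.
The only value from 1–9 not eliminated is 7, so row 7, column 6 = 7.

7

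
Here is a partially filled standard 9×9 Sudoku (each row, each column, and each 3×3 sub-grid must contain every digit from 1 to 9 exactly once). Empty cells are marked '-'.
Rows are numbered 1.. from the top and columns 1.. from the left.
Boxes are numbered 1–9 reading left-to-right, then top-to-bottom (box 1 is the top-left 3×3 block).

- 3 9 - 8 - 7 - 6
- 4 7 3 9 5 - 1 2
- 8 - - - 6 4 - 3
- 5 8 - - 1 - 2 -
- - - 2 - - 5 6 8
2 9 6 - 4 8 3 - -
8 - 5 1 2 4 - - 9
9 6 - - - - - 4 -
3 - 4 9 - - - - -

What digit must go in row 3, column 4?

Row 3 already contains {3, 4, 6, 8}.
Column 4 already contains {1, 2, 3, 9}.
Its 3×3 block (box 2) already contains {3, 5, 6, 8, 9}.
The only value from 1–9 not eliminated is 7, so row 3, column 4 = 7.

7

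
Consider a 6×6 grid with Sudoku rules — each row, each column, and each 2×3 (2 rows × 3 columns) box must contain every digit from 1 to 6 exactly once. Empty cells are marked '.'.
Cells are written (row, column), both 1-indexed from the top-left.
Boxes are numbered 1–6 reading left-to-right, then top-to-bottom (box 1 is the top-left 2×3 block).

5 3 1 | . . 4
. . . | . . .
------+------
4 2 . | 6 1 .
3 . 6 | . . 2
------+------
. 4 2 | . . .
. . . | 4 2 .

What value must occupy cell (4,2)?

1

Cell (4,2) itself could take any of {1, 5} by direct elimination.
Consider where 1 can go in box 3.
(3,3) is out (row 3 already has a 1).
So the only cell in box 3 that can hold 1 is (4,2).
Therefore (4,2) = 1.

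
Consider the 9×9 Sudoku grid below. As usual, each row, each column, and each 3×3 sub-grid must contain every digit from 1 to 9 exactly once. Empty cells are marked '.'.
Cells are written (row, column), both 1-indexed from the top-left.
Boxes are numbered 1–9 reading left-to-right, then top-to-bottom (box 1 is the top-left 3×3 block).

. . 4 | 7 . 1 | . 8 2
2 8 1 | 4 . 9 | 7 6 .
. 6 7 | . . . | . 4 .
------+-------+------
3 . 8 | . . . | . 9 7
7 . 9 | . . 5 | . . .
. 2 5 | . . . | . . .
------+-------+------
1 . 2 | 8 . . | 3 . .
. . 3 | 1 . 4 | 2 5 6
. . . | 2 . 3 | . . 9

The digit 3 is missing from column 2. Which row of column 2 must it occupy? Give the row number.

1

Consider where 3 can go in column 2.
(4,2) is out (row 4 already has a 3).
(5,2) is out (box 4 already has a 3).
(7,2) is out (row 7 already has a 3).
(8,2) is out (row 8 already has a 3).
(9,2) is out (row 9 already has a 3).
So the only cell in column 2 that can hold 3 is (1,2).
That is row 1.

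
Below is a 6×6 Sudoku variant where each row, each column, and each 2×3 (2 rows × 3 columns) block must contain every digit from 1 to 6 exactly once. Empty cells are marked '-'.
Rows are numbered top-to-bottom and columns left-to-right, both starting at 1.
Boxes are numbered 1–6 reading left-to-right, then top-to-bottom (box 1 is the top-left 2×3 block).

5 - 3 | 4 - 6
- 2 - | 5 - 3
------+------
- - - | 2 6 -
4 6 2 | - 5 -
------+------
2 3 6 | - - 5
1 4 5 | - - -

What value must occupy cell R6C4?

6

Cell R6C4 itself could take any of {3, 6} by direct elimination.
Consider where 6 can go in box 6.
R5C4 is out (row 5 already has a 6).
R5C5 is out (row 5 already has a 6).
R6C5 is out (column 5 already has a 6).
R6C6 is out (column 6 already has a 6).
So the only cell in box 6 that can hold 6 is R6C4.
Therefore R6C4 = 6.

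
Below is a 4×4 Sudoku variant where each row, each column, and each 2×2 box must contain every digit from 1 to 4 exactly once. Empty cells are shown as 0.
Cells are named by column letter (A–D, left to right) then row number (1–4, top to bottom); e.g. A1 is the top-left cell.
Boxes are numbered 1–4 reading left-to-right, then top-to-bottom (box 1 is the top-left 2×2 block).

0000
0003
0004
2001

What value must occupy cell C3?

Cell C3 itself could take any of {2, 3} by direct elimination.
Consider where 2 can go in row 3.
A3 is out (column A already has a 2).
B3 is out (box 3 already has a 2).
So the only cell in row 3 that can hold 2 is C3.
Therefore C3 = 2.

2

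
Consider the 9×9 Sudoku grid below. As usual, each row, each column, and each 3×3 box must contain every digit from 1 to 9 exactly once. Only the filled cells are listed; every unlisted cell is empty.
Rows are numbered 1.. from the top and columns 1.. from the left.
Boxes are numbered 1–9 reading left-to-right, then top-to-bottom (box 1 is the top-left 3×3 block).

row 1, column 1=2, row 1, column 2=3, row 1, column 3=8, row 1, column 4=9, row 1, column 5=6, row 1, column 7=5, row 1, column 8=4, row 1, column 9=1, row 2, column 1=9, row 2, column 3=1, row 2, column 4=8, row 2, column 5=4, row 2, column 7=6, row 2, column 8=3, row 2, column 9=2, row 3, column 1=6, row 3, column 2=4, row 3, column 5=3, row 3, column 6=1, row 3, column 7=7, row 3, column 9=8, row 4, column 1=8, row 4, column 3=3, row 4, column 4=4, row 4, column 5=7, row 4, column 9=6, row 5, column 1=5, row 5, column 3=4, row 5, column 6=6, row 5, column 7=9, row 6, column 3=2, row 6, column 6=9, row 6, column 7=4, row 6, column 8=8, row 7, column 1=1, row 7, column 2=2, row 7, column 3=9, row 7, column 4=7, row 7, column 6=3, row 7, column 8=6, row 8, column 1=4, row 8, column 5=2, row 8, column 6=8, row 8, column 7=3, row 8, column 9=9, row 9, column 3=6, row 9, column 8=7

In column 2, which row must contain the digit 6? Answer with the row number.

Consider where 6 can go in column 2.
row 2, column 2 is out (row 2 already has a 6).
row 4, column 2 is out (row 4 already has a 6).
row 5, column 2 is out (row 5 already has a 6).
row 8, column 2 is out (box 7 already has a 6).
row 9, column 2 is out (row 9 already has a 6).
So the only cell in column 2 that can hold 6 is row 6, column 2.
That is row 6.

6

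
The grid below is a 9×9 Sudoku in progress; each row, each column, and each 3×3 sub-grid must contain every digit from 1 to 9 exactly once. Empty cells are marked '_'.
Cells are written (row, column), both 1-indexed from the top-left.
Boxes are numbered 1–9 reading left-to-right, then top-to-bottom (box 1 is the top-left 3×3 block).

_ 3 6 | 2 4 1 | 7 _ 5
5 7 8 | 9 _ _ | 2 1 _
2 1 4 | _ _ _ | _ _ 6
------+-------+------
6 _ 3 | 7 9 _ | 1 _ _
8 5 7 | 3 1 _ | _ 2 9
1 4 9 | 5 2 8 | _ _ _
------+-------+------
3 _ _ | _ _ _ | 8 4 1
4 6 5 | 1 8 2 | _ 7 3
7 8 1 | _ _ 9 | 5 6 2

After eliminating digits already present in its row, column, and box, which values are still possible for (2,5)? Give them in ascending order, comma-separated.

Row 2 already contains {1, 2, 5, 7, 8, 9}.
Column 5 already contains {1, 2, 4, 8, 9}.
Its 3×3 block (box 2) already contains {1, 2, 4, 9}.
Removing those from 1–9 leaves {3, 6} as the candidates for (2,5).

3,6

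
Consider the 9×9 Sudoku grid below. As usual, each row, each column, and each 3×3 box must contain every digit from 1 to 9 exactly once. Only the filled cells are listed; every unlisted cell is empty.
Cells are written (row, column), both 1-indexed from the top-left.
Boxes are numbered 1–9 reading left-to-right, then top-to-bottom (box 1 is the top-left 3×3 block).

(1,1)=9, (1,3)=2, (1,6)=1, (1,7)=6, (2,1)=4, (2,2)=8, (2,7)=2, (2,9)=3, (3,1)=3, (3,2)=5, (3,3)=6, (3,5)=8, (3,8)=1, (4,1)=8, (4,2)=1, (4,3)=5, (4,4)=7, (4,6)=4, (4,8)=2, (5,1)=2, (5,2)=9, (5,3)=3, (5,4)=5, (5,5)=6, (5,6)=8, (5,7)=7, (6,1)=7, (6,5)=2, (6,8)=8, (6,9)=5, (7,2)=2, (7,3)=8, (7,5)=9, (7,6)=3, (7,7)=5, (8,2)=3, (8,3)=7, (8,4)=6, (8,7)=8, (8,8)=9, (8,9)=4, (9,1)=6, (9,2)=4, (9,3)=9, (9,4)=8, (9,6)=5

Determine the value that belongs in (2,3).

1

Row 2 already contains {2, 3, 4, 8}.
Column 3 already contains {2, 3, 5, 6, 7, 8, 9}.
Its 3×3 block (box 1) already contains {2, 3, 4, 5, 6, 8, 9}.
The only value from 1–9 not eliminated is 1, so (2,3) = 1.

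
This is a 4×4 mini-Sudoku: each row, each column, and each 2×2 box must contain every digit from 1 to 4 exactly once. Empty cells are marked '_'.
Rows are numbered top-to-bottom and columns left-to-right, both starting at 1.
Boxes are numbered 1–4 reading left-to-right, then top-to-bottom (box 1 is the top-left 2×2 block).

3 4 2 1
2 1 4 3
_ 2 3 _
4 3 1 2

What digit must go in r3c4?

Row 3 already contains {2, 3}.
Column 4 already contains {1, 2, 3}.
Its 2×2 block (box 4) already contains {1, 2, 3}.
The only value from 1–4 not eliminated is 4, so r3c4 = 4.

4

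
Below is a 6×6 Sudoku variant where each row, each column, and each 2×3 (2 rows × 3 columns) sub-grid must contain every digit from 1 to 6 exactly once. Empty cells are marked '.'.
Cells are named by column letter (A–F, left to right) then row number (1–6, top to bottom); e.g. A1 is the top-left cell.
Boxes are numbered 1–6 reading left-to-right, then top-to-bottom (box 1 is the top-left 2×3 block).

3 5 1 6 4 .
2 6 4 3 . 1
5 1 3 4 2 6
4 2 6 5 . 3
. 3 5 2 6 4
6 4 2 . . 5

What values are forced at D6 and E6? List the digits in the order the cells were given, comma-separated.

For D6:
  Row 6 already contains {2, 4, 5, 6}.
  Column D already contains {2, 3, 4, 5, 6}.
  Its 2×3 block (box 6) already contains {2, 4, 5, 6}.
  The only value from 1–6 not eliminated is 1, so D6 = 1.
For E6:
  Consider where 3 can go in row 6.
  D6 is out (column D already has a 3).
  So the only cell in row 6 that can hold 3 is E6.
  So E6 = 3.

1,3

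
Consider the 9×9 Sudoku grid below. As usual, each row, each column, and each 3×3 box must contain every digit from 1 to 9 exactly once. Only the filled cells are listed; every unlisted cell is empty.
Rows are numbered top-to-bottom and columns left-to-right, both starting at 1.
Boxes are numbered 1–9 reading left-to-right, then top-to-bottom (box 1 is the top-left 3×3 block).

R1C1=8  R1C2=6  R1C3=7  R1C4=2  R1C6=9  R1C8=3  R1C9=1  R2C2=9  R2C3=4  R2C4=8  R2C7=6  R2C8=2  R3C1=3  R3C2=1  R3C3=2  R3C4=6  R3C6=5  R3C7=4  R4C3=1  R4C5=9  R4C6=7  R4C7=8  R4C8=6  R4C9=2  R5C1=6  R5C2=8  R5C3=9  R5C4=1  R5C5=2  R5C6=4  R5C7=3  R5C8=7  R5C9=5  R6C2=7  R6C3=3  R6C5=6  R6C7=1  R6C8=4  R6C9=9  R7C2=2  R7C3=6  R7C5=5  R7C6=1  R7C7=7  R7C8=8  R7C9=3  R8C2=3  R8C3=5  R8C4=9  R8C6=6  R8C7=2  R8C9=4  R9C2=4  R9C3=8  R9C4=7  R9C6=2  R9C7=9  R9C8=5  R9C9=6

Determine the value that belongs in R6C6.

Row 6 already contains {1, 3, 4, 6, 7, 9}.
Column 6 already contains {1, 2, 4, 5, 6, 7, 9}.
Its 3×3 block (box 5) already contains {1, 2, 4, 6, 7, 9}.
The only value from 1–9 not eliminated is 8, so R6C6 = 8.

8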